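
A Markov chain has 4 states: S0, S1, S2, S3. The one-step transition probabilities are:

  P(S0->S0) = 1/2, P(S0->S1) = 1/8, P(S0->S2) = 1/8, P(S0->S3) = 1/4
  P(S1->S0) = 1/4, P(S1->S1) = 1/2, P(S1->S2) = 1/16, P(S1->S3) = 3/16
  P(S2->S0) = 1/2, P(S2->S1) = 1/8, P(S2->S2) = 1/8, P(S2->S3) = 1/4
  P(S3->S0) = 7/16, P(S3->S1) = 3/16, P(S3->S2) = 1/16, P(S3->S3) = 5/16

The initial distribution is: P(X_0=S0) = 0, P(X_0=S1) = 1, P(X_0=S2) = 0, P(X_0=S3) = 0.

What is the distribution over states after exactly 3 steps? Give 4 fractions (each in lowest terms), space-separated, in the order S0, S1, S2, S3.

Answer: 1657/4096 1069/4096 185/2048 125/512

Derivation:
Propagating the distribution step by step (d_{t+1} = d_t * P):
d_0 = (S0=0, S1=1, S2=0, S3=0)
  d_1[S0] = 0*1/2 + 1*1/4 + 0*1/2 + 0*7/16 = 1/4
  d_1[S1] = 0*1/8 + 1*1/2 + 0*1/8 + 0*3/16 = 1/2
  d_1[S2] = 0*1/8 + 1*1/16 + 0*1/8 + 0*1/16 = 1/16
  d_1[S3] = 0*1/4 + 1*3/16 + 0*1/4 + 0*5/16 = 3/16
d_1 = (S0=1/4, S1=1/2, S2=1/16, S3=3/16)
  d_2[S0] = 1/4*1/2 + 1/2*1/4 + 1/16*1/2 + 3/16*7/16 = 93/256
  d_2[S1] = 1/4*1/8 + 1/2*1/2 + 1/16*1/8 + 3/16*3/16 = 83/256
  d_2[S2] = 1/4*1/8 + 1/2*1/16 + 1/16*1/8 + 3/16*1/16 = 21/256
  d_2[S3] = 1/4*1/4 + 1/2*3/16 + 1/16*1/4 + 3/16*5/16 = 59/256
d_2 = (S0=93/256, S1=83/256, S2=21/256, S3=59/256)
  d_3[S0] = 93/256*1/2 + 83/256*1/4 + 21/256*1/2 + 59/256*7/16 = 1657/4096
  d_3[S1] = 93/256*1/8 + 83/256*1/2 + 21/256*1/8 + 59/256*3/16 = 1069/4096
  d_3[S2] = 93/256*1/8 + 83/256*1/16 + 21/256*1/8 + 59/256*1/16 = 185/2048
  d_3[S3] = 93/256*1/4 + 83/256*3/16 + 21/256*1/4 + 59/256*5/16 = 125/512
d_3 = (S0=1657/4096, S1=1069/4096, S2=185/2048, S3=125/512)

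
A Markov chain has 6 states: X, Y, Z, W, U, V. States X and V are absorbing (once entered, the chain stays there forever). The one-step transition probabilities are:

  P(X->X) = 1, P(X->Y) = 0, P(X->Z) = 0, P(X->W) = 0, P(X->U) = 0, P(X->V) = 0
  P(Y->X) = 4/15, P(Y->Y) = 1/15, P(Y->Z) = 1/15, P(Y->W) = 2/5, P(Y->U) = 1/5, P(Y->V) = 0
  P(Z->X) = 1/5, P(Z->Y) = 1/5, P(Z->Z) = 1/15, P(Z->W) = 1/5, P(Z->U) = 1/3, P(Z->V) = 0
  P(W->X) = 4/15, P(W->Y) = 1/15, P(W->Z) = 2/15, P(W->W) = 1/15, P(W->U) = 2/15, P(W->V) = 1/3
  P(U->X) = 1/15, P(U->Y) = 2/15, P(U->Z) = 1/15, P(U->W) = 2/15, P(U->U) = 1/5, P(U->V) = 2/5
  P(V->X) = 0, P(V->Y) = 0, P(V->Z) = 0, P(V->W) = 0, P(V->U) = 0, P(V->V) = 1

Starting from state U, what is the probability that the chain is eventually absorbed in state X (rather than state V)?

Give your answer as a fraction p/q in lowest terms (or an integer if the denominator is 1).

Let a_i = P(absorbed in X | start in state i).
Boundary conditions: a_X = 1, a_V = 0.
For each transient state i, a_i = sum_j P(i->j) * a_j:
  a_Y = 4/15*a_X + 1/15*a_Y + 1/15*a_Z + 2/5*a_W + 1/5*a_U + 0*a_V
  a_Z = 1/5*a_X + 1/5*a_Y + 1/15*a_Z + 1/5*a_W + 1/3*a_U + 0*a_V
  a_W = 4/15*a_X + 1/15*a_Y + 2/15*a_Z + 1/15*a_W + 2/15*a_U + 1/3*a_V
  a_U = 1/15*a_X + 2/15*a_Y + 1/15*a_Z + 2/15*a_W + 1/5*a_U + 2/5*a_V

Substituting a_X = 1 and a_V = 0, rearrange to (I - Q) a = r where r[i] = P(i -> X):
  [14/15, -1/15, -2/5, -1/5] . (a_Y, a_Z, a_W, a_U) = 4/15
  [-1/5, 14/15, -1/5, -1/3] . (a_Y, a_Z, a_W, a_U) = 1/5
  [-1/15, -2/15, 14/15, -2/15] . (a_Y, a_Z, a_W, a_U) = 4/15
  [-2/15, -1/15, -2/15, 4/5] . (a_Y, a_Z, a_W, a_U) = 1/15

Solving yields:
  a_Y = 1152/1985
  a_Z = 215/397
  a_W = 888/1985
  a_U = 119/397

Starting state is U, so the absorption probability is a_U = 119/397.

Answer: 119/397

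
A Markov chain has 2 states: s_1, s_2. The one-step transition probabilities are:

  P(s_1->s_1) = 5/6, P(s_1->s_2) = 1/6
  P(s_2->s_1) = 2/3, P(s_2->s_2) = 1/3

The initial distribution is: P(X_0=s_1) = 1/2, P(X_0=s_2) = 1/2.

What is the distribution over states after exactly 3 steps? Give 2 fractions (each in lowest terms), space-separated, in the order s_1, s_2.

Propagating the distribution step by step (d_{t+1} = d_t * P):
d_0 = (s_1=1/2, s_2=1/2)
  d_1[s_1] = 1/2*5/6 + 1/2*2/3 = 3/4
  d_1[s_2] = 1/2*1/6 + 1/2*1/3 = 1/4
d_1 = (s_1=3/4, s_2=1/4)
  d_2[s_1] = 3/4*5/6 + 1/4*2/3 = 19/24
  d_2[s_2] = 3/4*1/6 + 1/4*1/3 = 5/24
d_2 = (s_1=19/24, s_2=5/24)
  d_3[s_1] = 19/24*5/6 + 5/24*2/3 = 115/144
  d_3[s_2] = 19/24*1/6 + 5/24*1/3 = 29/144
d_3 = (s_1=115/144, s_2=29/144)

Answer: 115/144 29/144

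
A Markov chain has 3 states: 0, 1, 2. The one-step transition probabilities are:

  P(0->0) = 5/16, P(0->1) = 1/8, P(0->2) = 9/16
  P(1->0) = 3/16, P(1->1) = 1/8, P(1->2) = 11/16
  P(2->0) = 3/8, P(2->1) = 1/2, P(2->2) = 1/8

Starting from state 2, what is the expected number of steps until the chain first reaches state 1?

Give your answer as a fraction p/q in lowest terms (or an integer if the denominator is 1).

Let h_i = expected steps to first reach 1 from state i.
Boundary: h_1 = 0.
First-step equations for the other states:
  h_0 = 1 + 5/16*h_0 + 1/8*h_1 + 9/16*h_2
  h_2 = 1 + 3/8*h_0 + 1/2*h_1 + 1/8*h_2

Substituting h_1 = 0 and rearranging gives the linear system (I - Q) h = 1:
  [11/16, -9/16] . (h_0, h_2) = 1
  [-3/8, 7/8] . (h_0, h_2) = 1

Solving yields:
  h_0 = 92/25
  h_2 = 68/25

Starting state is 2, so the expected hitting time is h_2 = 68/25.

Answer: 68/25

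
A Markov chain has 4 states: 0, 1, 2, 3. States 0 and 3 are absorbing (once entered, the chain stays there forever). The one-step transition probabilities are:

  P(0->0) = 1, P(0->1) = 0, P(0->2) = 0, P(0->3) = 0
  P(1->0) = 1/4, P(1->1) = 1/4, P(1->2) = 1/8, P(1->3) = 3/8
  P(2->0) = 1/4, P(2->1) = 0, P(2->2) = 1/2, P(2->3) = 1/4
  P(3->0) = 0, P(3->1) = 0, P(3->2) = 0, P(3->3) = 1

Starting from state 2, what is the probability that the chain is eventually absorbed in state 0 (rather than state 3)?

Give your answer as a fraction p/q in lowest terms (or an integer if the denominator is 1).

Let a_i = P(absorbed in 0 | start in state i).
Boundary conditions: a_0 = 1, a_3 = 0.
For each transient state i, a_i = sum_j P(i->j) * a_j:
  a_1 = 1/4*a_0 + 1/4*a_1 + 1/8*a_2 + 3/8*a_3
  a_2 = 1/4*a_0 + 0*a_1 + 1/2*a_2 + 1/4*a_3

Substituting a_0 = 1 and a_3 = 0, rearrange to (I - Q) a = r where r[i] = P(i -> 0):
  [3/4, -1/8] . (a_1, a_2) = 1/4
  [0, 1/2] . (a_1, a_2) = 1/4

Solving yields:
  a_1 = 5/12
  a_2 = 1/2

Starting state is 2, so the absorption probability is a_2 = 1/2.

Answer: 1/2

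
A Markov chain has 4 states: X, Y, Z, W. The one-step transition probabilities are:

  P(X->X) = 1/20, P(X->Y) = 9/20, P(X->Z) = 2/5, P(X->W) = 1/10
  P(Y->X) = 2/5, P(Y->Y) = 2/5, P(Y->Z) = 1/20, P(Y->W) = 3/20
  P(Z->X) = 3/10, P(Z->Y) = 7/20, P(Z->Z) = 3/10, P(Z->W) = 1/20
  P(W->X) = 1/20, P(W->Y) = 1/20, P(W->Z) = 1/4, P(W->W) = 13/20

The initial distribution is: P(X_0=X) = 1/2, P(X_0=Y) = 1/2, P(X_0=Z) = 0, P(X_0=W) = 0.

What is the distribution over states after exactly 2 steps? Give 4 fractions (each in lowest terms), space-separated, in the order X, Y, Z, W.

Answer: 51/200 57/160 21/100 143/800

Derivation:
Propagating the distribution step by step (d_{t+1} = d_t * P):
d_0 = (X=1/2, Y=1/2, Z=0, W=0)
  d_1[X] = 1/2*1/20 + 1/2*2/5 + 0*3/10 + 0*1/20 = 9/40
  d_1[Y] = 1/2*9/20 + 1/2*2/5 + 0*7/20 + 0*1/20 = 17/40
  d_1[Z] = 1/2*2/5 + 1/2*1/20 + 0*3/10 + 0*1/4 = 9/40
  d_1[W] = 1/2*1/10 + 1/2*3/20 + 0*1/20 + 0*13/20 = 1/8
d_1 = (X=9/40, Y=17/40, Z=9/40, W=1/8)
  d_2[X] = 9/40*1/20 + 17/40*2/5 + 9/40*3/10 + 1/8*1/20 = 51/200
  d_2[Y] = 9/40*9/20 + 17/40*2/5 + 9/40*7/20 + 1/8*1/20 = 57/160
  d_2[Z] = 9/40*2/5 + 17/40*1/20 + 9/40*3/10 + 1/8*1/4 = 21/100
  d_2[W] = 9/40*1/10 + 17/40*3/20 + 9/40*1/20 + 1/8*13/20 = 143/800
d_2 = (X=51/200, Y=57/160, Z=21/100, W=143/800)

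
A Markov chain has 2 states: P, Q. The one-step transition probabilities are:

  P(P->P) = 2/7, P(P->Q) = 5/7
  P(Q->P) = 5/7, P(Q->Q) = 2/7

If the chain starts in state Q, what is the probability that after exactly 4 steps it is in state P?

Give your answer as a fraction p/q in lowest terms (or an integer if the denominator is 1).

Computing P^4 by repeated multiplication:
P^1 =
  P: [2/7, 5/7]
  Q: [5/7, 2/7]
P^2 =
  P: [29/49, 20/49]
  Q: [20/49, 29/49]
P^3 =
  P: [158/343, 185/343]
  Q: [185/343, 158/343]
P^4 =
  P: [1241/2401, 1160/2401]
  Q: [1160/2401, 1241/2401]

(P^4)[Q -> P] = 1160/2401

Answer: 1160/2401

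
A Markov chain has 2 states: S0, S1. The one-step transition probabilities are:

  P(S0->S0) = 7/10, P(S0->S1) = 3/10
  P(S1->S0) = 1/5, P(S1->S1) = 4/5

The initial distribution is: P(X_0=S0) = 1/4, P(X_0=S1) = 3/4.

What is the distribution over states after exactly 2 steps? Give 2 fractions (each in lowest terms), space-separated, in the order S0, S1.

Answer: 29/80 51/80

Derivation:
Propagating the distribution step by step (d_{t+1} = d_t * P):
d_0 = (S0=1/4, S1=3/4)
  d_1[S0] = 1/4*7/10 + 3/4*1/5 = 13/40
  d_1[S1] = 1/4*3/10 + 3/4*4/5 = 27/40
d_1 = (S0=13/40, S1=27/40)
  d_2[S0] = 13/40*7/10 + 27/40*1/5 = 29/80
  d_2[S1] = 13/40*3/10 + 27/40*4/5 = 51/80
d_2 = (S0=29/80, S1=51/80)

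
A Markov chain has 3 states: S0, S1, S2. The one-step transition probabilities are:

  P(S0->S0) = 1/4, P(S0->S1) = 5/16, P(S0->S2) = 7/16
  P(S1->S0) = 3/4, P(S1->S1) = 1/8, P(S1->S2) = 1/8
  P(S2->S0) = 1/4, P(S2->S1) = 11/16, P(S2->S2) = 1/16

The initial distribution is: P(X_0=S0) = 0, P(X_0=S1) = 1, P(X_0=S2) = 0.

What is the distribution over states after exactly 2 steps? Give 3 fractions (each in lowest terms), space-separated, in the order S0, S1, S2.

Answer: 5/16 43/128 45/128

Derivation:
Propagating the distribution step by step (d_{t+1} = d_t * P):
d_0 = (S0=0, S1=1, S2=0)
  d_1[S0] = 0*1/4 + 1*3/4 + 0*1/4 = 3/4
  d_1[S1] = 0*5/16 + 1*1/8 + 0*11/16 = 1/8
  d_1[S2] = 0*7/16 + 1*1/8 + 0*1/16 = 1/8
d_1 = (S0=3/4, S1=1/8, S2=1/8)
  d_2[S0] = 3/4*1/4 + 1/8*3/4 + 1/8*1/4 = 5/16
  d_2[S1] = 3/4*5/16 + 1/8*1/8 + 1/8*11/16 = 43/128
  d_2[S2] = 3/4*7/16 + 1/8*1/8 + 1/8*1/16 = 45/128
d_2 = (S0=5/16, S1=43/128, S2=45/128)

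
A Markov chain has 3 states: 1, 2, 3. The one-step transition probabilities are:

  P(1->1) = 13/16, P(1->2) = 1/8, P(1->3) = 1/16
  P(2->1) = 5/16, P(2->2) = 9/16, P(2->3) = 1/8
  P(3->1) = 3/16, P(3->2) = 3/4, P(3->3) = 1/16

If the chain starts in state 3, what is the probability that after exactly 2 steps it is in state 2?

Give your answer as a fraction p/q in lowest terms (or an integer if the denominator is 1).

Computing P^2 by repeated multiplication:
P^1 =
  1: [13/16, 1/8, 1/16]
  2: [5/16, 9/16, 1/8]
  3: [3/16, 3/4, 1/16]
P^2 =
  1: [91/128, 7/32, 9/128]
  2: [29/64, 115/256, 25/256]
  3: [51/128, 63/128, 7/64]

(P^2)[3 -> 2] = 63/128

Answer: 63/128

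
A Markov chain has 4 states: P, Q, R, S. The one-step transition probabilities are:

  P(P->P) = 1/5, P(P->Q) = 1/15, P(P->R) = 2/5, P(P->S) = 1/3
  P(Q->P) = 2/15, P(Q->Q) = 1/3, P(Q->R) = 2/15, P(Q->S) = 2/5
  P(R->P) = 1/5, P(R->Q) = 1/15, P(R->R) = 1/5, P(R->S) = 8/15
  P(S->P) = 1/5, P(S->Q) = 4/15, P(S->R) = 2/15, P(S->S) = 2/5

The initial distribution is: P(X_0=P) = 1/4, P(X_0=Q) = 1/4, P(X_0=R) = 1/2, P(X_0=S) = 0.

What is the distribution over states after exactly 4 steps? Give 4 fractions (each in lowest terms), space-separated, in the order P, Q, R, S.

Answer: 37777/202500 10286/50625 6629/33750 5587/13500

Derivation:
Propagating the distribution step by step (d_{t+1} = d_t * P):
d_0 = (P=1/4, Q=1/4, R=1/2, S=0)
  d_1[P] = 1/4*1/5 + 1/4*2/15 + 1/2*1/5 + 0*1/5 = 11/60
  d_1[Q] = 1/4*1/15 + 1/4*1/3 + 1/2*1/15 + 0*4/15 = 2/15
  d_1[R] = 1/4*2/5 + 1/4*2/15 + 1/2*1/5 + 0*2/15 = 7/30
  d_1[S] = 1/4*1/3 + 1/4*2/5 + 1/2*8/15 + 0*2/5 = 9/20
d_1 = (P=11/60, Q=2/15, R=7/30, S=9/20)
  d_2[P] = 11/60*1/5 + 2/15*2/15 + 7/30*1/5 + 9/20*1/5 = 43/225
  d_2[Q] = 11/60*1/15 + 2/15*1/3 + 7/30*1/15 + 9/20*4/15 = 173/900
  d_2[R] = 11/60*2/5 + 2/15*2/15 + 7/30*1/5 + 9/20*2/15 = 89/450
  d_2[S] = 11/60*1/3 + 2/15*2/5 + 7/30*8/15 + 9/20*2/5 = 377/900
d_2 = (P=43/225, Q=173/900, R=89/450, S=377/900)
  d_3[P] = 43/225*1/5 + 173/900*2/15 + 89/450*1/5 + 377/900*1/5 = 2527/13500
  d_3[Q] = 43/225*1/15 + 173/900*1/3 + 89/450*1/15 + 377/900*4/15 = 2723/13500
  d_3[R] = 43/225*2/5 + 173/900*2/15 + 89/450*1/5 + 377/900*2/15 = 1333/6750
  d_3[S] = 43/225*1/3 + 173/900*2/5 + 89/450*8/15 + 377/900*2/5 = 1396/3375
d_3 = (P=2527/13500, Q=2723/13500, R=1333/6750, S=1396/3375)
  d_4[P] = 2527/13500*1/5 + 2723/13500*2/15 + 1333/6750*1/5 + 1396/3375*1/5 = 37777/202500
  d_4[Q] = 2527/13500*1/15 + 2723/13500*1/3 + 1333/6750*1/15 + 1396/3375*4/15 = 10286/50625
  d_4[R] = 2527/13500*2/5 + 2723/13500*2/15 + 1333/6750*1/5 + 1396/3375*2/15 = 6629/33750
  d_4[S] = 2527/13500*1/3 + 2723/13500*2/5 + 1333/6750*8/15 + 1396/3375*2/5 = 5587/13500
d_4 = (P=37777/202500, Q=10286/50625, R=6629/33750, S=5587/13500)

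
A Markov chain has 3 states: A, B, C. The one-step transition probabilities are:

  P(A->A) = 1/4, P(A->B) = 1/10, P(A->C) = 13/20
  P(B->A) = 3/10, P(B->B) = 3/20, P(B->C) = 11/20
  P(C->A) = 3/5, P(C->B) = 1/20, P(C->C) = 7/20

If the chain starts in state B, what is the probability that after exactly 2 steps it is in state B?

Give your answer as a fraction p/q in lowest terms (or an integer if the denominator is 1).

Answer: 2/25

Derivation:
Computing P^2 by repeated multiplication:
P^1 =
  A: [1/4, 1/10, 13/20]
  B: [3/10, 3/20, 11/20]
  C: [3/5, 1/20, 7/20]
P^2 =
  A: [193/400, 29/400, 89/200]
  B: [9/20, 2/25, 47/100]
  C: [3/8, 17/200, 27/50]

(P^2)[B -> B] = 2/25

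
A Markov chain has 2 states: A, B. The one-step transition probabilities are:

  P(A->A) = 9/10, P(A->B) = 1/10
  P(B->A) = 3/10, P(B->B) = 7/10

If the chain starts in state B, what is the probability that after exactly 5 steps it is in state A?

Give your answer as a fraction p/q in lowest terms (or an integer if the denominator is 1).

Answer: 4323/6250

Derivation:
Computing P^5 by repeated multiplication:
P^1 =
  A: [9/10, 1/10]
  B: [3/10, 7/10]
P^2 =
  A: [21/25, 4/25]
  B: [12/25, 13/25]
P^3 =
  A: [201/250, 49/250]
  B: [147/250, 103/250]
P^4 =
  A: [489/625, 136/625]
  B: [408/625, 217/625]
P^5 =
  A: [4809/6250, 1441/6250]
  B: [4323/6250, 1927/6250]

(P^5)[B -> A] = 4323/6250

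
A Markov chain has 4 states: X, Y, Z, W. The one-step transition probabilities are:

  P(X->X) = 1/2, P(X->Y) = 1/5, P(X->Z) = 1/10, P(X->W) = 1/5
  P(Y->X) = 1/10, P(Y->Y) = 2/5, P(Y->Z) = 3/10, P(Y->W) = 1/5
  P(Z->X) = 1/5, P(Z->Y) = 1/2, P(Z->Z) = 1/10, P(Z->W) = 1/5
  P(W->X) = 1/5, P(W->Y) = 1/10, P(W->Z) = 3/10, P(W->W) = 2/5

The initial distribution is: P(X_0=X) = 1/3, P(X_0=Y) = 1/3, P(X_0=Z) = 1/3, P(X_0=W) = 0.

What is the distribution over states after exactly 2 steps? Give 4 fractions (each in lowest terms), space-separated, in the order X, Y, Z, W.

Propagating the distribution step by step (d_{t+1} = d_t * P):
d_0 = (X=1/3, Y=1/3, Z=1/3, W=0)
  d_1[X] = 1/3*1/2 + 1/3*1/10 + 1/3*1/5 + 0*1/5 = 4/15
  d_1[Y] = 1/3*1/5 + 1/3*2/5 + 1/3*1/2 + 0*1/10 = 11/30
  d_1[Z] = 1/3*1/10 + 1/3*3/10 + 1/3*1/10 + 0*3/10 = 1/6
  d_1[W] = 1/3*1/5 + 1/3*1/5 + 1/3*1/5 + 0*2/5 = 1/5
d_1 = (X=4/15, Y=11/30, Z=1/6, W=1/5)
  d_2[X] = 4/15*1/2 + 11/30*1/10 + 1/6*1/5 + 1/5*1/5 = 73/300
  d_2[Y] = 4/15*1/5 + 11/30*2/5 + 1/6*1/2 + 1/5*1/10 = 91/300
  d_2[Z] = 4/15*1/10 + 11/30*3/10 + 1/6*1/10 + 1/5*3/10 = 16/75
  d_2[W] = 4/15*1/5 + 11/30*1/5 + 1/6*1/5 + 1/5*2/5 = 6/25
d_2 = (X=73/300, Y=91/300, Z=16/75, W=6/25)

Answer: 73/300 91/300 16/75 6/25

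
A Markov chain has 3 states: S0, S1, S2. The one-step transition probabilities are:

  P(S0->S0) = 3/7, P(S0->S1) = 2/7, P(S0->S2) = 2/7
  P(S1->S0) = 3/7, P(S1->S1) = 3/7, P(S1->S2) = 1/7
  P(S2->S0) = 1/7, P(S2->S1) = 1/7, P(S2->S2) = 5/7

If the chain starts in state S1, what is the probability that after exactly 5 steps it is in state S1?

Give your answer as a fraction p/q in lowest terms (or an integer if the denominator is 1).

Computing P^5 by repeated multiplication:
P^1 =
  S0: [3/7, 2/7, 2/7]
  S1: [3/7, 3/7, 1/7]
  S2: [1/7, 1/7, 5/7]
P^2 =
  S0: [17/49, 2/7, 18/49]
  S1: [19/49, 16/49, 2/7]
  S2: [11/49, 10/49, 4/7]
P^3 =
  S0: [111/343, 94/343, 138/343]
  S1: [17/49, 100/343, 124/343]
  S2: [13/49, 80/343, 172/343]
P^4 =
  S0: [753/2401, 642/2401, 1006/2401]
  S1: [781/2401, 662/2401, 958/2401]
  S2: [685/2401, 594/2401, 1122/2401]
P^5 =
  S0: [5191/16807, 634/2401, 7178/16807]
  S1: [5287/16807, 4506/16807, 1002/2401]
  S2: [4959/16807, 4274/16807, 1082/2401]

(P^5)[S1 -> S1] = 4506/16807

Answer: 4506/16807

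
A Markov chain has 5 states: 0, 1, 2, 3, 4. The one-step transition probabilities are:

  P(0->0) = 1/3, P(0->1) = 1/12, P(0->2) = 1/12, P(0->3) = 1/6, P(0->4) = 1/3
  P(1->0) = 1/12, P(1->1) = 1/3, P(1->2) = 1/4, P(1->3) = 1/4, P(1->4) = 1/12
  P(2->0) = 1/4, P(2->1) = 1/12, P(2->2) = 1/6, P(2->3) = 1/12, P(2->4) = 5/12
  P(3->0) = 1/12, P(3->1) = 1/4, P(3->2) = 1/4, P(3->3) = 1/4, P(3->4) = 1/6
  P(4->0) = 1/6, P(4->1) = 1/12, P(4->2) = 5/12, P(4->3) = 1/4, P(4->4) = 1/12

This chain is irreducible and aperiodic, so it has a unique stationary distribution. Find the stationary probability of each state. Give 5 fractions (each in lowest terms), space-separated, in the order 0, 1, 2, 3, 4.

The stationary distribution satisfies pi = pi * P, i.e.:
  pi_0 = 1/3*pi_0 + 1/12*pi_1 + 1/4*pi_2 + 1/12*pi_3 + 1/6*pi_4
  pi_1 = 1/12*pi_0 + 1/3*pi_1 + 1/12*pi_2 + 1/4*pi_3 + 1/12*pi_4
  pi_2 = 1/12*pi_0 + 1/4*pi_1 + 1/6*pi_2 + 1/4*pi_3 + 5/12*pi_4
  pi_3 = 1/6*pi_0 + 1/4*pi_1 + 1/12*pi_2 + 1/4*pi_3 + 1/4*pi_4
  pi_4 = 1/3*pi_0 + 1/12*pi_1 + 5/12*pi_2 + 1/6*pi_3 + 1/12*pi_4
with normalization: pi_0 + pi_1 + pi_2 + pi_3 + pi_4 = 1.

Using the first 4 balance equations plus normalization, the linear system A*pi = b is:
  [-2/3, 1/12, 1/4, 1/12, 1/6] . pi = 0
  [1/12, -2/3, 1/12, 1/4, 1/12] . pi = 0
  [1/12, 1/4, -5/6, 1/4, 5/12] . pi = 0
  [1/6, 1/4, 1/12, -3/4, 1/4] . pi = 0
  [1, 1, 1, 1, 1] . pi = 1

Solving yields:
  pi_0 = 3037/16093
  pi_1 = 355/2299
  pi_2 = 3805/16093
  pi_3 = 448/2299
  pi_4 = 30/133

Verification (pi * P):
  3037/16093*1/3 + 355/2299*1/12 + 3805/16093*1/4 + 448/2299*1/12 + 30/133*1/6 = 3037/16093 = pi_0  (ok)
  3037/16093*1/12 + 355/2299*1/3 + 3805/16093*1/12 + 448/2299*1/4 + 30/133*1/12 = 355/2299 = pi_1  (ok)
  3037/16093*1/12 + 355/2299*1/4 + 3805/16093*1/6 + 448/2299*1/4 + 30/133*5/12 = 3805/16093 = pi_2  (ok)
  3037/16093*1/6 + 355/2299*1/4 + 3805/16093*1/12 + 448/2299*1/4 + 30/133*1/4 = 448/2299 = pi_3  (ok)
  3037/16093*1/3 + 355/2299*1/12 + 3805/16093*5/12 + 448/2299*1/6 + 30/133*1/12 = 30/133 = pi_4  (ok)

Answer: 3037/16093 355/2299 3805/16093 448/2299 30/133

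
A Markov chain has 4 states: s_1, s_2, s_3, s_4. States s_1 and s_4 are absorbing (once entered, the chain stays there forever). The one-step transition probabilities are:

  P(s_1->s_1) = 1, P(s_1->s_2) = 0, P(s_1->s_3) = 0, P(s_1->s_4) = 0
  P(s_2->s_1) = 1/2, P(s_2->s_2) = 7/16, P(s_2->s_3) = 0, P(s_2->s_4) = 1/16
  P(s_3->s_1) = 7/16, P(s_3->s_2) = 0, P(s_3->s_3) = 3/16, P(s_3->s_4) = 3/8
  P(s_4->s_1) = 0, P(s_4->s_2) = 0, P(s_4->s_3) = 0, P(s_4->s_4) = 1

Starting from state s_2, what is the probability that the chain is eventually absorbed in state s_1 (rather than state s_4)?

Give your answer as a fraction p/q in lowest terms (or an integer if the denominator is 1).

Let a_i = P(absorbed in s_1 | start in state i).
Boundary conditions: a_s_1 = 1, a_s_4 = 0.
For each transient state i, a_i = sum_j P(i->j) * a_j:
  a_s_2 = 1/2*a_s_1 + 7/16*a_s_2 + 0*a_s_3 + 1/16*a_s_4
  a_s_3 = 7/16*a_s_1 + 0*a_s_2 + 3/16*a_s_3 + 3/8*a_s_4

Substituting a_s_1 = 1 and a_s_4 = 0, rearrange to (I - Q) a = r where r[i] = P(i -> s_1):
  [9/16, 0] . (a_s_2, a_s_3) = 1/2
  [0, 13/16] . (a_s_2, a_s_3) = 7/16

Solving yields:
  a_s_2 = 8/9
  a_s_3 = 7/13

Starting state is s_2, so the absorption probability is a_s_2 = 8/9.

Answer: 8/9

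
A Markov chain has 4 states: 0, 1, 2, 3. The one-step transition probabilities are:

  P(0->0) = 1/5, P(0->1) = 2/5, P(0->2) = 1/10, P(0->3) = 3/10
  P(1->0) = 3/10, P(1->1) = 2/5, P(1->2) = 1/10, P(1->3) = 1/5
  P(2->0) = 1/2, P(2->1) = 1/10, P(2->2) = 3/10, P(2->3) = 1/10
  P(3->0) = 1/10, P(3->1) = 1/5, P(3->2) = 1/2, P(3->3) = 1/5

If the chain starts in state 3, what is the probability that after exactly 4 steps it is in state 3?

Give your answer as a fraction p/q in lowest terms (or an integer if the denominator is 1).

Computing P^4 by repeated multiplication:
P^1 =
  0: [1/5, 2/5, 1/10, 3/10]
  1: [3/10, 2/5, 1/10, 1/5]
  2: [1/2, 1/10, 3/10, 1/10]
  3: [1/10, 1/5, 1/2, 1/5]
P^2 =
  0: [6/25, 31/100, 6/25, 21/100]
  1: [1/4, 33/100, 1/5, 11/50]
  2: [29/100, 29/100, 1/5, 11/50]
  3: [7/20, 21/100, 7/25, 4/25]
P^3 =
  0: [141/500, 143/500, 29/125, 1/5]
  1: [271/1000, 37/125, 57/250, 41/200]
  2: [267/1000, 37/125, 57/250, 209/1000]
  3: [289/1000, 71/250, 11/50, 207/1000]
P^4 =
  0: [1391/5000, 363/1250, 283/1250, 41/200]
  1: [111/400, 1453/5000, 569/2500, 2043/10000]
  2: [2771/10000, 1449/5000, 573/2500, 2039/10000]
  3: [2737/10000, 1463/5000, 567/2500, 2069/10000]

(P^4)[3 -> 3] = 2069/10000

Answer: 2069/10000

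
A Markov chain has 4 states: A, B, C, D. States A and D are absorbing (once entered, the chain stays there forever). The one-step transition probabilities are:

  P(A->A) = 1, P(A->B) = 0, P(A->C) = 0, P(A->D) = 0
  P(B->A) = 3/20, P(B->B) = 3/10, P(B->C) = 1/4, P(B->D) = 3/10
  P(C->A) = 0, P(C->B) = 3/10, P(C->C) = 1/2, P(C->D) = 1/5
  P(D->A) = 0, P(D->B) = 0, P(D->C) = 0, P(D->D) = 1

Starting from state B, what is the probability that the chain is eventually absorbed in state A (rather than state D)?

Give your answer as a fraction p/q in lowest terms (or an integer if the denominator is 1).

Let a_i = P(absorbed in A | start in state i).
Boundary conditions: a_A = 1, a_D = 0.
For each transient state i, a_i = sum_j P(i->j) * a_j:
  a_B = 3/20*a_A + 3/10*a_B + 1/4*a_C + 3/10*a_D
  a_C = 0*a_A + 3/10*a_B + 1/2*a_C + 1/5*a_D

Substituting a_A = 1 and a_D = 0, rearrange to (I - Q) a = r where r[i] = P(i -> A):
  [7/10, -1/4] . (a_B, a_C) = 3/20
  [-3/10, 1/2] . (a_B, a_C) = 0

Solving yields:
  a_B = 3/11
  a_C = 9/55

Starting state is B, so the absorption probability is a_B = 3/11.

Answer: 3/11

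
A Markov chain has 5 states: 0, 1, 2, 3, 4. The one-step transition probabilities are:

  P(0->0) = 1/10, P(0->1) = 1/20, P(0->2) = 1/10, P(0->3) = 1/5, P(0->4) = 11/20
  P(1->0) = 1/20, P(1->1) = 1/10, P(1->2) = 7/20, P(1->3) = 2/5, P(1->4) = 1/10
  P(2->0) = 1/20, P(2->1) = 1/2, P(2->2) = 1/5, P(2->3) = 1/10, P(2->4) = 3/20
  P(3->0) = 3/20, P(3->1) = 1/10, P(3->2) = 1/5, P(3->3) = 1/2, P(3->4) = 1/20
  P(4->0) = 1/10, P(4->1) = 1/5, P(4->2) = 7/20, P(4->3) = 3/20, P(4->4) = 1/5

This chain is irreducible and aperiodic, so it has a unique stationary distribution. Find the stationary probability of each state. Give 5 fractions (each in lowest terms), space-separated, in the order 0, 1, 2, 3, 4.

Answer: 6166/66833 1074/5141 32781/133666 40013/133666 10308/66833

Derivation:
The stationary distribution satisfies pi = pi * P, i.e.:
  pi_0 = 1/10*pi_0 + 1/20*pi_1 + 1/20*pi_2 + 3/20*pi_3 + 1/10*pi_4
  pi_1 = 1/20*pi_0 + 1/10*pi_1 + 1/2*pi_2 + 1/10*pi_3 + 1/5*pi_4
  pi_2 = 1/10*pi_0 + 7/20*pi_1 + 1/5*pi_2 + 1/5*pi_3 + 7/20*pi_4
  pi_3 = 1/5*pi_0 + 2/5*pi_1 + 1/10*pi_2 + 1/2*pi_3 + 3/20*pi_4
  pi_4 = 11/20*pi_0 + 1/10*pi_1 + 3/20*pi_2 + 1/20*pi_3 + 1/5*pi_4
with normalization: pi_0 + pi_1 + pi_2 + pi_3 + pi_4 = 1.

Using the first 4 balance equations plus normalization, the linear system A*pi = b is:
  [-9/10, 1/20, 1/20, 3/20, 1/10] . pi = 0
  [1/20, -9/10, 1/2, 1/10, 1/5] . pi = 0
  [1/10, 7/20, -4/5, 1/5, 7/20] . pi = 0
  [1/5, 2/5, 1/10, -1/2, 3/20] . pi = 0
  [1, 1, 1, 1, 1] . pi = 1

Solving yields:
  pi_0 = 6166/66833
  pi_1 = 1074/5141
  pi_2 = 32781/133666
  pi_3 = 40013/133666
  pi_4 = 10308/66833

Verification (pi * P):
  6166/66833*1/10 + 1074/5141*1/20 + 32781/133666*1/20 + 40013/133666*3/20 + 10308/66833*1/10 = 6166/66833 = pi_0  (ok)
  6166/66833*1/20 + 1074/5141*1/10 + 32781/133666*1/2 + 40013/133666*1/10 + 10308/66833*1/5 = 1074/5141 = pi_1  (ok)
  6166/66833*1/10 + 1074/5141*7/20 + 32781/133666*1/5 + 40013/133666*1/5 + 10308/66833*7/20 = 32781/133666 = pi_2  (ok)
  6166/66833*1/5 + 1074/5141*2/5 + 32781/133666*1/10 + 40013/133666*1/2 + 10308/66833*3/20 = 40013/133666 = pi_3  (ok)
  6166/66833*11/20 + 1074/5141*1/10 + 32781/133666*3/20 + 40013/133666*1/20 + 10308/66833*1/5 = 10308/66833 = pi_4  (ok)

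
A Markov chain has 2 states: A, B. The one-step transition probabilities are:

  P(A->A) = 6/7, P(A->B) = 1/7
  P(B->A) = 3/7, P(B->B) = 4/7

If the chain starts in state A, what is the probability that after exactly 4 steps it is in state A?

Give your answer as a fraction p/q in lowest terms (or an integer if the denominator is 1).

Computing P^4 by repeated multiplication:
P^1 =
  A: [6/7, 1/7]
  B: [3/7, 4/7]
P^2 =
  A: [39/49, 10/49]
  B: [30/49, 19/49]
P^3 =
  A: [264/343, 79/343]
  B: [237/343, 106/343]
P^4 =
  A: [1821/2401, 580/2401]
  B: [1740/2401, 661/2401]

(P^4)[A -> A] = 1821/2401

Answer: 1821/2401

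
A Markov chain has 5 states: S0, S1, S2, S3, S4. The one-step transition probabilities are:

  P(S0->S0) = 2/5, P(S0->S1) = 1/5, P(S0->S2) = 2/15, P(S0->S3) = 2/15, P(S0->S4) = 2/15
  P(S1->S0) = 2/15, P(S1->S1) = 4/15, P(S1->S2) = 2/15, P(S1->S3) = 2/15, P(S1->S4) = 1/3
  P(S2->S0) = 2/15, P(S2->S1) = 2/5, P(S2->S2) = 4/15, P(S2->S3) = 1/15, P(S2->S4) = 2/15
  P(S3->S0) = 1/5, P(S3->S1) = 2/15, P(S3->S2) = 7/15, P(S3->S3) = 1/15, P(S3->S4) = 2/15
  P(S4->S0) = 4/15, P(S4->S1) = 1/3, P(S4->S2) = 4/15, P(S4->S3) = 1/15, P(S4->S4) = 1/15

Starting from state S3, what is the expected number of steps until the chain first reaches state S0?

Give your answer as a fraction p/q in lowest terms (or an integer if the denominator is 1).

Let h_i = expected steps to first reach S0 from state i.
Boundary: h_S0 = 0.
First-step equations for the other states:
  h_S1 = 1 + 2/15*h_S0 + 4/15*h_S1 + 2/15*h_S2 + 2/15*h_S3 + 1/3*h_S4
  h_S2 = 1 + 2/15*h_S0 + 2/5*h_S1 + 4/15*h_S2 + 1/15*h_S3 + 2/15*h_S4
  h_S3 = 1 + 1/5*h_S0 + 2/15*h_S1 + 7/15*h_S2 + 1/15*h_S3 + 2/15*h_S4
  h_S4 = 1 + 4/15*h_S0 + 1/3*h_S1 + 4/15*h_S2 + 1/15*h_S3 + 1/15*h_S4

Substituting h_S0 = 0 and rearranging gives the linear system (I - Q) h = 1:
  [11/15, -2/15, -2/15, -1/3] . (h_S1, h_S2, h_S3, h_S4) = 1
  [-2/5, 11/15, -1/15, -2/15] . (h_S1, h_S2, h_S3, h_S4) = 1
  [-2/15, -7/15, 14/15, -2/15] . (h_S1, h_S2, h_S3, h_S4) = 1
  [-1/3, -4/15, -1/15, 14/15] . (h_S1, h_S2, h_S3, h_S4) = 1

Solving yields:
  h_S1 = 20415/3433
  h_S2 = 20945/3433
  h_S3 = 19690/3433
  h_S4 = 18360/3433

Starting state is S3, so the expected hitting time is h_S3 = 19690/3433.

Answer: 19690/3433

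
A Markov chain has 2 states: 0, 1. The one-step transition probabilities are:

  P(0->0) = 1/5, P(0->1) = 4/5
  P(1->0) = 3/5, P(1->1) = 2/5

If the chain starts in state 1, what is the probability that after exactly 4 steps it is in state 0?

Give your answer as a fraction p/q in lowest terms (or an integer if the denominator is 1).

Answer: 261/625

Derivation:
Computing P^4 by repeated multiplication:
P^1 =
  0: [1/5, 4/5]
  1: [3/5, 2/5]
P^2 =
  0: [13/25, 12/25]
  1: [9/25, 16/25]
P^3 =
  0: [49/125, 76/125]
  1: [57/125, 68/125]
P^4 =
  0: [277/625, 348/625]
  1: [261/625, 364/625]

(P^4)[1 -> 0] = 261/625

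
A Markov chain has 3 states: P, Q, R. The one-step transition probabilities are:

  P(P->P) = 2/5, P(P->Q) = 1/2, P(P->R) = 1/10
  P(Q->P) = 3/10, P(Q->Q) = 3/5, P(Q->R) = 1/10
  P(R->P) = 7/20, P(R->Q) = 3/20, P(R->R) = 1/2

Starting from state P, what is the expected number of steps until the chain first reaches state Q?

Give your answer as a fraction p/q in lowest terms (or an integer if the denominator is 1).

Answer: 120/53

Derivation:
Let h_i = expected steps to first reach Q from state i.
Boundary: h_Q = 0.
First-step equations for the other states:
  h_P = 1 + 2/5*h_P + 1/2*h_Q + 1/10*h_R
  h_R = 1 + 7/20*h_P + 3/20*h_Q + 1/2*h_R

Substituting h_Q = 0 and rearranging gives the linear system (I - Q) h = 1:
  [3/5, -1/10] . (h_P, h_R) = 1
  [-7/20, 1/2] . (h_P, h_R) = 1

Solving yields:
  h_P = 120/53
  h_R = 190/53

Starting state is P, so the expected hitting time is h_P = 120/53.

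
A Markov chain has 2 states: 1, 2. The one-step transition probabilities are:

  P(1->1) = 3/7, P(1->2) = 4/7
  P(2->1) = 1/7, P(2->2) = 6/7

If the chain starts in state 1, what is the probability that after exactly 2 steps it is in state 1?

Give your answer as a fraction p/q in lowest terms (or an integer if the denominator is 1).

Answer: 13/49

Derivation:
Computing P^2 by repeated multiplication:
P^1 =
  1: [3/7, 4/7]
  2: [1/7, 6/7]
P^2 =
  1: [13/49, 36/49]
  2: [9/49, 40/49]

(P^2)[1 -> 1] = 13/49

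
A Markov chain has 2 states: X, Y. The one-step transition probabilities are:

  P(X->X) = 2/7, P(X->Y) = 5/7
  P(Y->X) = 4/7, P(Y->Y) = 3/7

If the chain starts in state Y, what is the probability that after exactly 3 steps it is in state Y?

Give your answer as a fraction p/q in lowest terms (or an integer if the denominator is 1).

Computing P^3 by repeated multiplication:
P^1 =
  X: [2/7, 5/7]
  Y: [4/7, 3/7]
P^2 =
  X: [24/49, 25/49]
  Y: [20/49, 29/49]
P^3 =
  X: [148/343, 195/343]
  Y: [156/343, 187/343]

(P^3)[Y -> Y] = 187/343

Answer: 187/343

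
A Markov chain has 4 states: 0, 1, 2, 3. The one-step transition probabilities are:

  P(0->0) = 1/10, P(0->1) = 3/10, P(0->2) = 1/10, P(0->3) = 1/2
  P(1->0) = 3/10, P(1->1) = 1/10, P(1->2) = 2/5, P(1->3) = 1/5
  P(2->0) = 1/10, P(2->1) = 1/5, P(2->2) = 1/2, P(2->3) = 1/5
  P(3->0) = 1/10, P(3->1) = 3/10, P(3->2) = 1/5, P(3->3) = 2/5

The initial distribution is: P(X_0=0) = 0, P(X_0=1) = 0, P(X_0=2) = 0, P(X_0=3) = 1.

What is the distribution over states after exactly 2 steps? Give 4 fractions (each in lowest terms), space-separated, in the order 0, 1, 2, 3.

Propagating the distribution step by step (d_{t+1} = d_t * P):
d_0 = (0=0, 1=0, 2=0, 3=1)
  d_1[0] = 0*1/10 + 0*3/10 + 0*1/10 + 1*1/10 = 1/10
  d_1[1] = 0*3/10 + 0*1/10 + 0*1/5 + 1*3/10 = 3/10
  d_1[2] = 0*1/10 + 0*2/5 + 0*1/2 + 1*1/5 = 1/5
  d_1[3] = 0*1/2 + 0*1/5 + 0*1/5 + 1*2/5 = 2/5
d_1 = (0=1/10, 1=3/10, 2=1/5, 3=2/5)
  d_2[0] = 1/10*1/10 + 3/10*3/10 + 1/5*1/10 + 2/5*1/10 = 4/25
  d_2[1] = 1/10*3/10 + 3/10*1/10 + 1/5*1/5 + 2/5*3/10 = 11/50
  d_2[2] = 1/10*1/10 + 3/10*2/5 + 1/5*1/2 + 2/5*1/5 = 31/100
  d_2[3] = 1/10*1/2 + 3/10*1/5 + 1/5*1/5 + 2/5*2/5 = 31/100
d_2 = (0=4/25, 1=11/50, 2=31/100, 3=31/100)

Answer: 4/25 11/50 31/100 31/100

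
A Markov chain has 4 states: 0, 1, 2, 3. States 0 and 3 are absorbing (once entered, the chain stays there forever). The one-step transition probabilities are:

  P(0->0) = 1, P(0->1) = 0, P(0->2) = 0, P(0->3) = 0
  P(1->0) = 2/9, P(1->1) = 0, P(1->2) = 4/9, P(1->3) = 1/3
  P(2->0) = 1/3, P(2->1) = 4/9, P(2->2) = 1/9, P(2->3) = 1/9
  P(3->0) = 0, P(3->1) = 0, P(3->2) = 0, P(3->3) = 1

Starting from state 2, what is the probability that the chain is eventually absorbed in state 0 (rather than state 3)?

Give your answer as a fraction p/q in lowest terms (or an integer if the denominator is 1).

Answer: 5/8

Derivation:
Let a_i = P(absorbed in 0 | start in state i).
Boundary conditions: a_0 = 1, a_3 = 0.
For each transient state i, a_i = sum_j P(i->j) * a_j:
  a_1 = 2/9*a_0 + 0*a_1 + 4/9*a_2 + 1/3*a_3
  a_2 = 1/3*a_0 + 4/9*a_1 + 1/9*a_2 + 1/9*a_3

Substituting a_0 = 1 and a_3 = 0, rearrange to (I - Q) a = r where r[i] = P(i -> 0):
  [1, -4/9] . (a_1, a_2) = 2/9
  [-4/9, 8/9] . (a_1, a_2) = 1/3

Solving yields:
  a_1 = 1/2
  a_2 = 5/8

Starting state is 2, so the absorption probability is a_2 = 5/8.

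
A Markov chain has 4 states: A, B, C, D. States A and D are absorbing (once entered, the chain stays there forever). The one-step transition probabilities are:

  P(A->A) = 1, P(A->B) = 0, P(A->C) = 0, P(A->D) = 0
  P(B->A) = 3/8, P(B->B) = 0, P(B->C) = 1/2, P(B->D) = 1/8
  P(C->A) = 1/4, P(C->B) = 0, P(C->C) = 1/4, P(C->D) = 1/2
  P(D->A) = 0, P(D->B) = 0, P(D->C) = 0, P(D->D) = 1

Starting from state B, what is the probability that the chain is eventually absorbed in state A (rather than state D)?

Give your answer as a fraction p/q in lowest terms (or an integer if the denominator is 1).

Let a_i = P(absorbed in A | start in state i).
Boundary conditions: a_A = 1, a_D = 0.
For each transient state i, a_i = sum_j P(i->j) * a_j:
  a_B = 3/8*a_A + 0*a_B + 1/2*a_C + 1/8*a_D
  a_C = 1/4*a_A + 0*a_B + 1/4*a_C + 1/2*a_D

Substituting a_A = 1 and a_D = 0, rearrange to (I - Q) a = r where r[i] = P(i -> A):
  [1, -1/2] . (a_B, a_C) = 3/8
  [0, 3/4] . (a_B, a_C) = 1/4

Solving yields:
  a_B = 13/24
  a_C = 1/3

Starting state is B, so the absorption probability is a_B = 13/24.

Answer: 13/24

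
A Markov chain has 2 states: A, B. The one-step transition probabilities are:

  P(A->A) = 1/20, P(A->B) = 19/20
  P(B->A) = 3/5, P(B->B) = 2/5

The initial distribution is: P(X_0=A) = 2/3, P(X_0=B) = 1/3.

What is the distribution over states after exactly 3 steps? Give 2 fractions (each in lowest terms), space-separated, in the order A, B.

Answer: 4087/12000 7913/12000

Derivation:
Propagating the distribution step by step (d_{t+1} = d_t * P):
d_0 = (A=2/3, B=1/3)
  d_1[A] = 2/3*1/20 + 1/3*3/5 = 7/30
  d_1[B] = 2/3*19/20 + 1/3*2/5 = 23/30
d_1 = (A=7/30, B=23/30)
  d_2[A] = 7/30*1/20 + 23/30*3/5 = 283/600
  d_2[B] = 7/30*19/20 + 23/30*2/5 = 317/600
d_2 = (A=283/600, B=317/600)
  d_3[A] = 283/600*1/20 + 317/600*3/5 = 4087/12000
  d_3[B] = 283/600*19/20 + 317/600*2/5 = 7913/12000
d_3 = (A=4087/12000, B=7913/12000)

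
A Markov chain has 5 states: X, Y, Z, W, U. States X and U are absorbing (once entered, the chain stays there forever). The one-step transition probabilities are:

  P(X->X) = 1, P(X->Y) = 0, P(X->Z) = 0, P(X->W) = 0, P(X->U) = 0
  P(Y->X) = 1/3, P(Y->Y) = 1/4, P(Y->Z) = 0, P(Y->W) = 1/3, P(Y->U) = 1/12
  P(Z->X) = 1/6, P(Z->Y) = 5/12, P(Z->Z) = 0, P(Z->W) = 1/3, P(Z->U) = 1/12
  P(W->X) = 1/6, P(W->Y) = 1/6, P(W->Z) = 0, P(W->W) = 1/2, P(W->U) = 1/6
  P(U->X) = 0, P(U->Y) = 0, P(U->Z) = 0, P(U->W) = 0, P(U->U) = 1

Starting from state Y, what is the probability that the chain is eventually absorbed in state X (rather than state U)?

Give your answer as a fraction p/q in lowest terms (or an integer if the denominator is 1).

Answer: 16/23

Derivation:
Let a_i = P(absorbed in X | start in state i).
Boundary conditions: a_X = 1, a_U = 0.
For each transient state i, a_i = sum_j P(i->j) * a_j:
  a_Y = 1/3*a_X + 1/4*a_Y + 0*a_Z + 1/3*a_W + 1/12*a_U
  a_Z = 1/6*a_X + 5/12*a_Y + 0*a_Z + 1/3*a_W + 1/12*a_U
  a_W = 1/6*a_X + 1/6*a_Y + 0*a_Z + 1/2*a_W + 1/6*a_U

Substituting a_X = 1 and a_U = 0, rearrange to (I - Q) a = r where r[i] = P(i -> X):
  [3/4, 0, -1/3] . (a_Y, a_Z, a_W) = 1/3
  [-5/12, 1, -1/3] . (a_Y, a_Z, a_W) = 1/6
  [-1/6, 0, 1/2] . (a_Y, a_Z, a_W) = 1/6

Solving yields:
  a_Y = 16/23
  a_Z = 89/138
  a_W = 13/23

Starting state is Y, so the absorption probability is a_Y = 16/23.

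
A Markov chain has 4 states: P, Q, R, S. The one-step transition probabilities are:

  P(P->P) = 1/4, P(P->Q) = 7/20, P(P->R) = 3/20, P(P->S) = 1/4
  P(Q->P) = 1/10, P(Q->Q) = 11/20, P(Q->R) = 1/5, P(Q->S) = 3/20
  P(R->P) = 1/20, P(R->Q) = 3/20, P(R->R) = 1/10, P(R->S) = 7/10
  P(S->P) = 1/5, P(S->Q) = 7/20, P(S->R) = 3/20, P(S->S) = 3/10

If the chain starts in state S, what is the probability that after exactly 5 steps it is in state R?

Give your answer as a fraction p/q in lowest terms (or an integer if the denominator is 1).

Computing P^5 by repeated multiplication:
P^1 =
  P: [1/4, 7/20, 3/20, 1/4]
  Q: [1/10, 11/20, 1/5, 3/20]
  R: [1/20, 3/20, 1/10, 7/10]
  S: [1/5, 7/20, 3/20, 3/10]
P^2 =
  P: [31/200, 39/100, 4/25, 59/200]
  Q: [3/25, 21/50, 67/400, 117/400]
  R: [69/400, 9/25, 61/400, 63/200]
  S: [61/400, 39/100, 4/25, 119/400]
P^3 =
  P: [579/4000, 99/250, 323/2000, 1191/4000]
  Q: [1111/8000, 801/2000, 1301/8000, 149/500]
  R: [599/4000, 783/2000, 1283/8000, 2387/8000]
  S: [1157/8000, 99/250, 323/2000, 2383/8000]
P^4 =
  P: [11473/80000, 3969/10000, 6469/40000, 23837/80000]
  Q: [57/400, 15903/40000, 25903/160000, 9537/32000]
  R: [4617/32000, 15849/40000, 25849/160000, 4767/16000]
  S: [4589/32000, 3969/10000, 6469/40000, 1907/6400]
P^5 =
  P: [45831/320000, 79407/200000, 129407/800000, 19071/64000]
  Q: [457867/3200000, 317709/800000, 517709/3200000, 238397/800000]
  R: [229373/1600000, 317547/800000, 517547/3200000, 953519/3200000]
  S: [458309/3200000, 79407/200000, 129407/800000, 953551/3200000]

(P^5)[S -> R] = 129407/800000

Answer: 129407/800000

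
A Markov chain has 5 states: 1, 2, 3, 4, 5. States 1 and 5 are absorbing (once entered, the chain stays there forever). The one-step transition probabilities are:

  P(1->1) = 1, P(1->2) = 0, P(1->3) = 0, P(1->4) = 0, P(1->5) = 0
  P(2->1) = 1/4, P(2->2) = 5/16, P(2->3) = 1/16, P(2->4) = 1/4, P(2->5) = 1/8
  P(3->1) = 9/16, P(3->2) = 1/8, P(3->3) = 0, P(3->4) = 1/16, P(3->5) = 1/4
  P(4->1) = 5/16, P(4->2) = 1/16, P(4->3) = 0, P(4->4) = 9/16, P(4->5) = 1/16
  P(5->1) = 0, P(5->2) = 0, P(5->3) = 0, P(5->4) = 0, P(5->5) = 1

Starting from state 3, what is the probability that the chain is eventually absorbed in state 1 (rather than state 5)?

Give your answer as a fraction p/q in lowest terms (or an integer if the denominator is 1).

Let a_i = P(absorbed in 1 | start in state i).
Boundary conditions: a_1 = 1, a_5 = 0.
For each transient state i, a_i = sum_j P(i->j) * a_j:
  a_2 = 1/4*a_1 + 5/16*a_2 + 1/16*a_3 + 1/4*a_4 + 1/8*a_5
  a_3 = 9/16*a_1 + 1/8*a_2 + 0*a_3 + 1/16*a_4 + 1/4*a_5
  a_4 = 5/16*a_1 + 1/16*a_2 + 0*a_3 + 9/16*a_4 + 1/16*a_5

Substituting a_1 = 1 and a_5 = 0, rearrange to (I - Q) a = r where r[i] = P(i -> 1):
  [11/16, -1/16, -1/4] . (a_2, a_3, a_4) = 1/4
  [-1/8, 1, -1/16] . (a_2, a_3, a_4) = 9/16
  [-1/16, 0, 7/16] . (a_2, a_3, a_4) = 5/16

Solving yields:
  a_2 = 836/1153
  a_3 = 812/1153
  a_4 = 943/1153

Starting state is 3, so the absorption probability is a_3 = 812/1153.

Answer: 812/1153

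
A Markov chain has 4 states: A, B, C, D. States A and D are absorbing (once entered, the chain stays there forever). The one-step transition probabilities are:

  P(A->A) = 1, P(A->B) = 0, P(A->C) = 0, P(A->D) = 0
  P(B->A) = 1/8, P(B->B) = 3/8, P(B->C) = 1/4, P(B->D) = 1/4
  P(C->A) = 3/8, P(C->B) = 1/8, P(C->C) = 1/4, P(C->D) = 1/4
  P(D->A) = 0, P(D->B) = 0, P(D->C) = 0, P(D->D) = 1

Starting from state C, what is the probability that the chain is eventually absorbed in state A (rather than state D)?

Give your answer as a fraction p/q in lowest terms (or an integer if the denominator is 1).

Let a_i = P(absorbed in A | start in state i).
Boundary conditions: a_A = 1, a_D = 0.
For each transient state i, a_i = sum_j P(i->j) * a_j:
  a_B = 1/8*a_A + 3/8*a_B + 1/4*a_C + 1/4*a_D
  a_C = 3/8*a_A + 1/8*a_B + 1/4*a_C + 1/4*a_D

Substituting a_A = 1 and a_D = 0, rearrange to (I - Q) a = r where r[i] = P(i -> A):
  [5/8, -1/4] . (a_B, a_C) = 1/8
  [-1/8, 3/4] . (a_B, a_C) = 3/8

Solving yields:
  a_B = 3/7
  a_C = 4/7

Starting state is C, so the absorption probability is a_C = 4/7.

Answer: 4/7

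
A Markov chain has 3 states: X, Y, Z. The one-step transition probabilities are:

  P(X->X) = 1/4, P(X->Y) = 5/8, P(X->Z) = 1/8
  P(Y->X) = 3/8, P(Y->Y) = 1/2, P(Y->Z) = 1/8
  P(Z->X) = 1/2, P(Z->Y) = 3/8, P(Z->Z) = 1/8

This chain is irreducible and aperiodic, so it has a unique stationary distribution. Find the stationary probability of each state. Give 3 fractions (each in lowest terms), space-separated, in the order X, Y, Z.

Answer: 25/72 19/36 1/8

Derivation:
The stationary distribution satisfies pi = pi * P, i.e.:
  pi_X = 1/4*pi_X + 3/8*pi_Y + 1/2*pi_Z
  pi_Y = 5/8*pi_X + 1/2*pi_Y + 3/8*pi_Z
  pi_Z = 1/8*pi_X + 1/8*pi_Y + 1/8*pi_Z
with normalization: pi_X + pi_Y + pi_Z = 1.

Using the first 2 balance equations plus normalization, the linear system A*pi = b is:
  [-3/4, 3/8, 1/2] . pi = 0
  [5/8, -1/2, 3/8] . pi = 0
  [1, 1, 1] . pi = 1

Solving yields:
  pi_X = 25/72
  pi_Y = 19/36
  pi_Z = 1/8

Verification (pi * P):
  25/72*1/4 + 19/36*3/8 + 1/8*1/2 = 25/72 = pi_X  (ok)
  25/72*5/8 + 19/36*1/2 + 1/8*3/8 = 19/36 = pi_Y  (ok)
  25/72*1/8 + 19/36*1/8 + 1/8*1/8 = 1/8 = pi_Z  (ok)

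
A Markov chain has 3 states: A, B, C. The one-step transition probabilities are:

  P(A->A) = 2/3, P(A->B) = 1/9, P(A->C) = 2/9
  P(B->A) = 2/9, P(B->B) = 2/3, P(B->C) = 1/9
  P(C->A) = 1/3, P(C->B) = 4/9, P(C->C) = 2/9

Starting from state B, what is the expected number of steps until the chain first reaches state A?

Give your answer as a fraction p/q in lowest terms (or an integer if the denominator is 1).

Let h_i = expected steps to first reach A from state i.
Boundary: h_A = 0.
First-step equations for the other states:
  h_B = 1 + 2/9*h_A + 2/3*h_B + 1/9*h_C
  h_C = 1 + 1/3*h_A + 4/9*h_B + 2/9*h_C

Substituting h_A = 0 and rearranging gives the linear system (I - Q) h = 1:
  [1/3, -1/9] . (h_B, h_C) = 1
  [-4/9, 7/9] . (h_B, h_C) = 1

Solving yields:
  h_B = 72/17
  h_C = 63/17

Starting state is B, so the expected hitting time is h_B = 72/17.

Answer: 72/17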